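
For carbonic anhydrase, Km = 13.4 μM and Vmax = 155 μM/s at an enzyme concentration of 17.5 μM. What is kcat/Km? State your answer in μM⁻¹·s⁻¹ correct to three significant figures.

kcat = Vmax/[E]total = 155/17.5 = 8.86 s⁻¹.
kcat/Km = 8.86/13.4 = 0.661 μM⁻¹·s⁻¹.

0.661 μM⁻¹·s⁻¹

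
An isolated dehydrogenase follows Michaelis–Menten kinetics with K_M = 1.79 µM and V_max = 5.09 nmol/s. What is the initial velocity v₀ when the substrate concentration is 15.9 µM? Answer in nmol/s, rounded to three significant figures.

4.57 nmol/s

v = Vmax·[S]/(Km + [S]) = 5.09 × 15.9 / (1.79 + 15.9)
  = 80.93 / 17.69 = 4.57 nmol/s.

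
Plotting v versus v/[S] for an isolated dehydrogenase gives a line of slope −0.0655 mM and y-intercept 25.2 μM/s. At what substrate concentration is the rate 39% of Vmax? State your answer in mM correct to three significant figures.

0.0419 mM

The Eadie–Hofstee slope gives Km = 0.0655 mM (slope = −Km).
v/Vmax = [S]/(Km+[S]) = 0.39 ⇒ [S] = Km·0.39/(1−0.39) = 0.0655 × 0.6393 = 0.0419 mM.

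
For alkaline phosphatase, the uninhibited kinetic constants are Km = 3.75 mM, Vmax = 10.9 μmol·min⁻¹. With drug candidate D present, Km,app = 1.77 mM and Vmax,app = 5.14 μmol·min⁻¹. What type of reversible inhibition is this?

uncompetitive

Both Km and Vmax decrease by the same factor (~2.12-fold) — characteristic of uncompetitive inhibition.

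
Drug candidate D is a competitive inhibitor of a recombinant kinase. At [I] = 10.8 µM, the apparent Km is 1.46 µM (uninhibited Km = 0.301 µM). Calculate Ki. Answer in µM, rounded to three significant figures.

Competitive: Km,app = α·Km with α = 1 + [I]/Ki.
α = Km,app/Km = 1.46/0.301 = 4.850.
Ki = [I]/(α − 1) = 10.8/3.850 = 2.80 µM.

2.80 µM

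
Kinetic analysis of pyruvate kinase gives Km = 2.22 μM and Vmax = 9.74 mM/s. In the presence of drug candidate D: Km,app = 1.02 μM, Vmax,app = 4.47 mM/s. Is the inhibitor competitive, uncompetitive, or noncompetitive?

uncompetitive

Both Km and Vmax decrease by the same factor (~2.18-fold) — characteristic of uncompetitive inhibition.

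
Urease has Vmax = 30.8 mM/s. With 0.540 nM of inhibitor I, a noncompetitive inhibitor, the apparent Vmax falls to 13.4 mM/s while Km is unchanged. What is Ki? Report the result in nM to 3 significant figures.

Noncompetitive: Vmax,app = Vmax/α with α = 1 + [I]/Ki.
α = Vmax/Vmax,app = 30.8/13.4 = 2.299.
Ki = [I]/(α − 1) = 0.540/1.299 = 0.416 nM.

0.416 nM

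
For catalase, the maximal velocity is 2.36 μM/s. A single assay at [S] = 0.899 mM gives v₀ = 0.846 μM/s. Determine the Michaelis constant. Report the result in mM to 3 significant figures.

1.61 mM

From v = Vmax[S]/(Km+[S]), Km = [S](Vmax − v)/v.
Km = 0.899 × (2.36 − 0.846) / 0.846 = 1.361/0.846 = 1.61 mM.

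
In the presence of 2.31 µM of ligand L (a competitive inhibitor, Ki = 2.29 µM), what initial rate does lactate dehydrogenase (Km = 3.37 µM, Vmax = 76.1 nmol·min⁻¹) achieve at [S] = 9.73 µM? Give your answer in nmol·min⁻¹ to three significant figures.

44.9 nmol·min⁻¹

With α = 1 + [I]/Ki = 1 + 2.31/2.29 = 2.009, the competitive rate law is v = Vmax[S] / (αKm + [S]).
v = 76.1×9.73 / (2.009×3.37 + 9.73) = 740.5/16.50 = 44.9 nmol·min⁻¹.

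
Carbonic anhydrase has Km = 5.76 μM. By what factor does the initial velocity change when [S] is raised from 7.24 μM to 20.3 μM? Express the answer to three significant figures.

1.40

The fractional saturations are [S]/(Km+[S]) = 7.24/13.00 = 0.5569 and 20.3/26.06 = 0.7790.
v₂/v₁ is just their ratio: 0.7790/0.5569 = 1.40.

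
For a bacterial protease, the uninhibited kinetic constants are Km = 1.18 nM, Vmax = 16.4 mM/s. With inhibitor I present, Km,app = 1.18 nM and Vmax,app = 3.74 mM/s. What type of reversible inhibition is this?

Vmax decreases (16.4 → 3.74 mM/s) while Km is unchanged — pure noncompetitive inhibition.

noncompetitive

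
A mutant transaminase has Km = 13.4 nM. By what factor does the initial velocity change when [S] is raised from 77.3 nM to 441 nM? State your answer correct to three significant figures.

Since Vmax cancels, v₂/v₁ = [S]₂(Km+[S]₁) / [S]₁(Km+[S]₂).
= 441×(13.4+77.3) / (77.3×(13.4+441)) = 40000/35130 = 1.14.

1.14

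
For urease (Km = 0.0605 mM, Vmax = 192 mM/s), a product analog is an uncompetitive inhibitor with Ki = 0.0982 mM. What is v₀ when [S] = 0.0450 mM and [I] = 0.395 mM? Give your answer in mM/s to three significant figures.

30.2 mM/s

α = 1 + [I]/Ki = 1 + 0.395/0.0982 = 5.022.
For an uncompetitive inhibitor, both parameters are divided by α, giving Vmax/α and Km/α: Km,app = 0.0120 mM, Vmax,app = 38.2 mM/s.
v = Vmax,app·[S]/(Km,app + [S]) = 38.2 × 0.0450/(0.0120 + 0.0450) = 30.2 mM/s.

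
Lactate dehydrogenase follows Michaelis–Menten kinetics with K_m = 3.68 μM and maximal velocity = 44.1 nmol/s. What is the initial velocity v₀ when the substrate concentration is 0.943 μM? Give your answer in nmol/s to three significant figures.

v = Vmax·[S]/(Km + [S]) = 44.1 × 0.943 / (3.68 + 0.943)
  = 41.59 / 4.623 = 9.00 nmol/s.

9.00 nmol/s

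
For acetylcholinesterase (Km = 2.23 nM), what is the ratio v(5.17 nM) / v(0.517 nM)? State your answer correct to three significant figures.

Since Vmax cancels, v₂/v₁ = [S]₂(Km+[S]₁) / [S]₁(Km+[S]₂).
= 5.17×(2.23+0.517) / (0.517×(2.23+5.17)) = 14.20/3.826 = 3.71.

3.71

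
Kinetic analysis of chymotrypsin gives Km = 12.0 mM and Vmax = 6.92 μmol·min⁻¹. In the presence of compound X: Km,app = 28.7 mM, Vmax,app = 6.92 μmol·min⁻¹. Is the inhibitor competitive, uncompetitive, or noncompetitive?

competitive

Km increases (12.0 → 28.7 mM) while Vmax is unchanged — the hallmark of competitive inhibition.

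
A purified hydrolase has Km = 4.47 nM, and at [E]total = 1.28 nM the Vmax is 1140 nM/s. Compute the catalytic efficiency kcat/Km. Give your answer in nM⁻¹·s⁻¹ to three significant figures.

199 nM⁻¹·s⁻¹

kcat = Vmax/[E]total = 1140/1.28 = 891 s⁻¹.
kcat/Km = 891/4.47 = 199 nM⁻¹·s⁻¹.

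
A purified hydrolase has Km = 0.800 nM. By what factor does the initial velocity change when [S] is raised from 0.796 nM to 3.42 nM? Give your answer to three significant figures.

Since Vmax cancels, v₂/v₁ = [S]₂(Km+[S]₁) / [S]₁(Km+[S]₂).
= 3.42×(0.800+0.796) / (0.796×(0.800+3.42)) = 5.458/3.359 = 1.62.

1.62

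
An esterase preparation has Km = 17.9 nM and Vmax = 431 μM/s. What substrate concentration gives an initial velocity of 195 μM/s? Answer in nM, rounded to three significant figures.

Rearranging v = Vmax[S]/(Km+[S]) gives [S] = Km·v/(Vmax − v).
[S] = 17.9 × 195 / (431 − 195) = 3490/236.0 = 14.8 nM.

14.8 nM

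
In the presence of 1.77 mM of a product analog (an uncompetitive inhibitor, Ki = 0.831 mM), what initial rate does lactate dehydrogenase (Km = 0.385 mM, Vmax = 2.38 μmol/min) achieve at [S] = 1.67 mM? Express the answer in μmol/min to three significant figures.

α = 1 + [I]/Ki = 1 + 1.77/0.831 = 3.130.
For an uncompetitive inhibitor, both parameters are divided by α, giving Vmax/α and Km/α: Km,app = 0.123 mM, Vmax,app = 0.760 μmol/min.
v = Vmax,app·[S]/(Km,app + [S]) = 0.760 × 1.67/(0.123 + 1.67) = 0.708 μmol/min.

0.708 μmol/min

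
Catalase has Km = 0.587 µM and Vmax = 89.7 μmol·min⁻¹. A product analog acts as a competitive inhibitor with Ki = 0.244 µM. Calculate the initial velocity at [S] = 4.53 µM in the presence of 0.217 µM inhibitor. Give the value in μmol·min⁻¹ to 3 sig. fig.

72.1 μmol·min⁻¹

With α = 1 + [I]/Ki = 1 + 0.217/0.244 = 1.889, the competitive rate law is v = Vmax[S] / (αKm + [S]).
v = 89.7×4.53 / (1.889×0.587 + 4.53) = 406.3/5.639 = 72.1 μmol·min⁻¹.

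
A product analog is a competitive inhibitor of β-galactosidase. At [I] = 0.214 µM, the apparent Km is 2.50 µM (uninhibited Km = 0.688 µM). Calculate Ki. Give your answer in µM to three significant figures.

Competitive: Km,app = α·Km with α = 1 + [I]/Ki.
α = Km,app/Km = 2.50/0.688 = 3.634.
Ki = [I]/(α − 1) = 0.214/2.634 = 0.0813 µM.

0.0813 µM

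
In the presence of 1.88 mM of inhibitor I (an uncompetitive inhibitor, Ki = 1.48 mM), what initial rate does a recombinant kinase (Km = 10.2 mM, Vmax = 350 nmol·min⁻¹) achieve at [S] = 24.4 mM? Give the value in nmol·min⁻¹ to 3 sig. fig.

α = 1 + [I]/Ki = 1 + 1.88/1.48 = 2.270.
For an uncompetitive inhibitor, both parameters are divided by α, giving Vmax/α and Km/α: Km,app = 4.49 mM, Vmax,app = 154 nmol·min⁻¹.
v = Vmax,app·[S]/(Km,app + [S]) = 154 × 24.4/(4.49 + 24.4) = 130 nmol·min⁻¹.

130 nmol·min⁻¹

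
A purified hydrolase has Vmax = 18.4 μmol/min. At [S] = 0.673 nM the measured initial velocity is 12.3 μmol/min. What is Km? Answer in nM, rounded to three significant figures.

v/Vmax = 12.3/18.4 = 0.6685 = [S]/(Km+[S]).
So Km + [S] = [S]/0.6685 = 1.007 nM, giving Km = 1.007 − 0.673 = 0.334 nM.

0.334 nM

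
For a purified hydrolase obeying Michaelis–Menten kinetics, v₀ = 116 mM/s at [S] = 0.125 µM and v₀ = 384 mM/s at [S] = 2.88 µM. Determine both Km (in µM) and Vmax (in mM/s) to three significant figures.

From v = Vmax[S]/(Km+[S]), each point gives Vmax = v(Km+[S])/[S].
Equating: 116(Km+0.125)/0.125 = 384(Km+2.88)/2.88.
928.0·Km + 116 = 133.3·Km + 384, so (928.0 − 133.3)·Km = 384 − 116.
Km = 268.0/794.7 = 0.337 µM; then Vmax = 116(0.337+0.125)/0.125 = 429 mM/s.

Km = 0.337 µM; Vmax = 429 mM/s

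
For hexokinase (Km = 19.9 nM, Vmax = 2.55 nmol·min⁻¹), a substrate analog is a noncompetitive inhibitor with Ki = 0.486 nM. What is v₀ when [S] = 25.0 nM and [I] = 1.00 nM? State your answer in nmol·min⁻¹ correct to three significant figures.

0.464 nmol·min⁻¹

With α = 1 + [I]/Ki = 1 + 1.00/0.486 = 3.058, the noncompetitive rate law is v = (Vmax/α)·[S] / (Km + [S]).
v = (2.55/3.058)×25.0 / (19.9 + 25.0) = 20.85/44.90 = 0.464 nmol·min⁻¹.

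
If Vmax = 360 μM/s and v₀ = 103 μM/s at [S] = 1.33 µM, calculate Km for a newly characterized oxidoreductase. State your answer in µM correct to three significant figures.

v/Vmax = 103/360 = 0.2861 = [S]/(Km+[S]).
So Km + [S] = [S]/0.2861 = 4.649 µM, giving Km = 4.649 − 1.33 = 3.32 µM.

3.32 µM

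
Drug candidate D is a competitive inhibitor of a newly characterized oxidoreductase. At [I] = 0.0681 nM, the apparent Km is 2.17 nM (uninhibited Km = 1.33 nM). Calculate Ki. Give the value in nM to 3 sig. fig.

Competitive: Km,app = α·Km with α = 1 + [I]/Ki.
α = Km,app/Km = 2.17/1.33 = 1.632.
Ki = [I]/(α − 1) = 0.0681/0.6316 = 0.108 nM.

0.108 nM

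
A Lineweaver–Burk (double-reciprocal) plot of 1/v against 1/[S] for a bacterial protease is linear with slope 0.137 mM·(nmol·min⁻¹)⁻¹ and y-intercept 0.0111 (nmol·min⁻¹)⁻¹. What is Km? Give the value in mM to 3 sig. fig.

y-intercept = 1/Vmax ⇒ Vmax = 90.1 nmol·min⁻¹; slope = Km/Vmax ⇒ Km = slope × Vmax.
Km = 0.137 × 90.1 = 12.3 mM.

12.3 mM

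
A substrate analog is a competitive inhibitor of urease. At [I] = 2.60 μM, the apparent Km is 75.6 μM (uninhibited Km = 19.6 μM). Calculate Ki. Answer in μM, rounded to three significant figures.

0.910 μM

Competitive: Km,app = α·Km with α = 1 + [I]/Ki.
α = Km,app/Km = 75.6/19.6 = 3.857.
Ki = [I]/(α − 1) = 2.60/2.857 = 0.910 μM.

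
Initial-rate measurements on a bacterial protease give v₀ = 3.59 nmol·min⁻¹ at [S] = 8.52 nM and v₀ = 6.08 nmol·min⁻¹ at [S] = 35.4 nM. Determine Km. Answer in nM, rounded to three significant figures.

In reciprocal form, 1/v = (Km/Vmax)·(1/[S]) + 1/Vmax. The two points give (1/[S], 1/v) = (0.1174, 0.2786) and (0.02825, 0.1645).
Slope = (0.2786 − 0.1645)/(0.1174 − 0.02825) = 1.280; intercept = 0.2786 − 1.280×0.1174 = 0.1283.
Vmax = 1/intercept = 7.79 nmol·min⁻¹; Km = slope × Vmax = 1.280 × 7.79 = 9.98 nM.

9.98 nM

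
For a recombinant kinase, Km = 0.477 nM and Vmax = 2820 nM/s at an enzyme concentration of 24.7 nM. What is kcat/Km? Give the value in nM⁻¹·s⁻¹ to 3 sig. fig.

kcat = Vmax/[E]total = 2820/24.7 = 114 s⁻¹.
kcat/Km = 114/0.477 = 239 nM⁻¹·s⁻¹.

239 nM⁻¹·s⁻¹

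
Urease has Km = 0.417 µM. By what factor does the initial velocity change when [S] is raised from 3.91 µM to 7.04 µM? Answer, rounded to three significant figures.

1.04

The fractional saturations are [S]/(Km+[S]) = 3.91/4.327 = 0.9036 and 7.04/7.457 = 0.9441.
v₂/v₁ is just their ratio: 0.9441/0.9036 = 1.04.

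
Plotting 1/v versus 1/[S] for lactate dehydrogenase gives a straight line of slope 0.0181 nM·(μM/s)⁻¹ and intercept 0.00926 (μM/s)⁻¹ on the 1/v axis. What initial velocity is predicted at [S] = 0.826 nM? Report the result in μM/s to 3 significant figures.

The y-intercept is 1/Vmax, so Vmax = 1/0.00926 = 108 μM/s.
The slope is Km/Vmax, so Km = 0.0181 × 108 = 1.95 nM.
Then v = 108 × 0.826/(1.95 + 0.826) = 32.1 μM/s.

32.1 μM/s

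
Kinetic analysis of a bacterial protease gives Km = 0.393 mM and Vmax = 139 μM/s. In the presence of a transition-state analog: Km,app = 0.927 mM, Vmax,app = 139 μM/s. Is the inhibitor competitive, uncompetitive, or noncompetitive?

competitive

Km increases (0.393 → 0.927 mM) while Vmax is unchanged — the hallmark of competitive inhibition.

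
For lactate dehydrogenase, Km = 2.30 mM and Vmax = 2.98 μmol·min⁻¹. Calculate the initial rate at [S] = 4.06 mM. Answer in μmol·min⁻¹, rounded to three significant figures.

1.90 μmol·min⁻¹

[S]/(Km+[S]) = 4.06/6.360 = 0.6384, the fractional saturation.
v = 0.6384 × Vmax = 0.6384 × 2.98 = 1.90 μmol·min⁻¹.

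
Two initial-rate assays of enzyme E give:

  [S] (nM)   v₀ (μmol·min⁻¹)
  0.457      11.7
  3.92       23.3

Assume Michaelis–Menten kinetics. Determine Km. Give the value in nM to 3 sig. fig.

From v = Vmax[S]/(Km+[S]), each point gives Vmax = v(Km+[S])/[S].
Equating: 11.7(Km+0.457)/0.457 = 23.3(Km+3.92)/3.92.
25.60·Km + 11.7 = 5.944·Km + 23.3, so (25.60 − 5.944)·Km = 23.3 − 11.7.
Km = 11.60/19.66 = 0.590 nM; then Vmax = 11.7(0.590+0.457)/0.457 = 26.8 μmol·min⁻¹.

0.590 nM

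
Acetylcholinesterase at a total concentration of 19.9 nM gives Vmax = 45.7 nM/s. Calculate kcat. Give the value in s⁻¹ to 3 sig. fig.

kcat = Vmax/[E]total = 45.7 nM/s / 19.9 nM = 2.30 s⁻¹.

2.30 s⁻¹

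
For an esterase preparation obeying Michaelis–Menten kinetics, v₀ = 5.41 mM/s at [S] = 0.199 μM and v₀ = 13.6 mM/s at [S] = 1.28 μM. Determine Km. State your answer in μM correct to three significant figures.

0.495 μM

In reciprocal form, 1/v = (Km/Vmax)·(1/[S]) + 1/Vmax. The two points give (1/[S], 1/v) = (5.025, 0.1848) and (0.7812, 0.07353).
Slope = (0.1848 − 0.07353)/(5.025 − 0.7812) = 0.02623; intercept = 0.1848 − 0.02623×5.025 = 0.05304.
Vmax = 1/intercept = 18.9 mM/s; Km = slope × Vmax = 0.02623 × 18.9 = 0.495 μM.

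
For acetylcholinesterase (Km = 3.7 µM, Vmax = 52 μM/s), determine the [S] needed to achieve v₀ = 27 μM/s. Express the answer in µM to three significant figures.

Rearranging v = Vmax[S]/(Km+[S]) gives [S] = Km·v/(Vmax − v).
[S] = 3.7 × 27 / (52 − 27) = 99.90/25.00 = 4.00 µM.

4.00 µM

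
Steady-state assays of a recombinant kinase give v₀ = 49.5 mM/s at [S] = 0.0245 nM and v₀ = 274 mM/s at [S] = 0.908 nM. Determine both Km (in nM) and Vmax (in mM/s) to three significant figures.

In reciprocal form, 1/v = (Km/Vmax)·(1/[S]) + 1/Vmax. The two points give (1/[S], 1/v) = (40.82, 0.02020) and (1.101, 0.003650).
Slope = (0.02020 − 0.003650)/(40.82 − 1.101) = 0.0004168; intercept = 0.02020 − 0.0004168×40.82 = 0.003191.
Vmax = 1/intercept = 313 mM/s; Km = slope × Vmax = 0.0004168 × 313 = 0.131 nM.

Km = 0.131 nM; Vmax = 313 mM/s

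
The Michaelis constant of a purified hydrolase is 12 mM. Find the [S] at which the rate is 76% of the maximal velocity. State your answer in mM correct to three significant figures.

v/Vmax = [S]/(Km+[S]) = 0.76, so [S] = Km·0.76/(1 − 0.76) = 12 × 3.167.
[S] = 38.0 mM.

38.0 mM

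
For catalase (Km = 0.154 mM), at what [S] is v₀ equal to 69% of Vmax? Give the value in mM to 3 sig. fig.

v/Vmax = [S]/(Km+[S]) = 0.69, so [S] = Km·0.69/(1 − 0.69) = 0.154 × 2.226.
[S] = 0.343 mM.

0.343 mM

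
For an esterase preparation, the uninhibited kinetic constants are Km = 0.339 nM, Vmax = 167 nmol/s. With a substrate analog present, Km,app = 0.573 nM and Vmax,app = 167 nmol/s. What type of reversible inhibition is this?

Km increases (0.339 → 0.573 nM) while Vmax is unchanged — the hallmark of competitive inhibition.

competitive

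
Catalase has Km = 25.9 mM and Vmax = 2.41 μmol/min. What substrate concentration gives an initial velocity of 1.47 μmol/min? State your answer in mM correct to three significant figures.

40.5 mM

Rearranging v = Vmax[S]/(Km+[S]) gives [S] = Km·v/(Vmax − v).
[S] = 25.9 × 1.47 / (2.41 − 1.47) = 38.07/0.9400 = 40.5 mM.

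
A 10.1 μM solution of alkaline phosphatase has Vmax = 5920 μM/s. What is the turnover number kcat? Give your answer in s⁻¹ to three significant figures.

586 s⁻¹

kcat = Vmax/[E]total = 5920 μM/s / 10.1 μM = 586 s⁻¹.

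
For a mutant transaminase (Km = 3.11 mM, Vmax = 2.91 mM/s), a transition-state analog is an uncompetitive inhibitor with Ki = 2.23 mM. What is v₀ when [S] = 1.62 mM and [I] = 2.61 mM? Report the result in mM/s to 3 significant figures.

0.711 mM/s

α = 1 + [I]/Ki = 1 + 2.61/2.23 = 2.170.
For an uncompetitive inhibitor, both parameters are divided by α, giving Vmax/α and Km/α: Km,app = 1.43 mM, Vmax,app = 1.34 mM/s.
v = Vmax,app·[S]/(Km,app + [S]) = 1.34 × 1.62/(1.43 + 1.62) = 0.711 mM/s.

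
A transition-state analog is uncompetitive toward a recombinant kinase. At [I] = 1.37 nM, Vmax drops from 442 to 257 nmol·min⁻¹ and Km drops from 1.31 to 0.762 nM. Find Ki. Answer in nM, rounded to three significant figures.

1.90 nM

Uncompetitive: Vmax,app = Vmax/α (and Km,app = Km/α) with α = 1 + [I]/Ki.
α = Vmax/Vmax,app = 442/257 = 1.720.
Since α = 1 + [I]/Ki, [I]/Ki = 1.720 − 1 = 0.7198 and Ki = 1.37/0.7198 = 1.90 nM.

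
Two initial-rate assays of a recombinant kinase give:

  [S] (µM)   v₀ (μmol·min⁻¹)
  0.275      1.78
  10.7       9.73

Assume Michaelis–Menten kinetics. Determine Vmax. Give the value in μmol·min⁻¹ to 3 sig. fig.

11.0 μmol·min⁻¹

In reciprocal form, 1/v = (Km/Vmax)·(1/[S]) + 1/Vmax. The two points give (1/[S], 1/v) = (3.636, 0.5618) and (0.09346, 0.1028).
Slope = (0.5618 − 0.1028)/(3.636 − 0.09346) = 0.1296; intercept = 0.5618 − 0.1296×3.636 = 0.09067.
Vmax = 1/intercept = 11.0 μmol·min⁻¹; Km = slope × Vmax = 0.1296 × 11.0 = 1.43 µM.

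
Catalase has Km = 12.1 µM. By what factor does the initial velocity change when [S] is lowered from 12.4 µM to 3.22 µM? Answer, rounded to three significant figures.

0.415

The fractional saturations are [S]/(Km+[S]) = 12.4/24.50 = 0.5061 and 3.22/15.32 = 0.2102.
v₂/v₁ is just their ratio: 0.2102/0.5061 = 0.415.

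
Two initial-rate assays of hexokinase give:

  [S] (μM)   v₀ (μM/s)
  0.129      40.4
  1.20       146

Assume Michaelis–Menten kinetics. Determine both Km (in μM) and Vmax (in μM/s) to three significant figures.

In reciprocal form, 1/v = (Km/Vmax)·(1/[S]) + 1/Vmax. The two points give (1/[S], 1/v) = (7.752, 0.02475) and (0.8333, 0.006849).
Slope = (0.02475 − 0.006849)/(7.752 − 0.8333) = 0.002588; intercept = 0.02475 − 0.002588×7.752 = 0.004693.
Vmax = 1/intercept = 213 μM/s; Km = slope × Vmax = 0.002588 × 213 = 0.551 μM.

Km = 0.551 μM; Vmax = 213 μM/s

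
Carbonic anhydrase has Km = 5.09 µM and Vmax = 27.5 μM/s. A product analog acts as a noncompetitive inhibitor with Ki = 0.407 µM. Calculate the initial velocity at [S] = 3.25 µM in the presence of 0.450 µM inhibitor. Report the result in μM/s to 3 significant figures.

With α = 1 + [I]/Ki = 1 + 0.450/0.407 = 2.106, the noncompetitive rate law is v = (Vmax/α)·[S] / (Km + [S]).
v = (27.5/2.106)×3.25 / (5.09 + 3.25) = 42.45/8.340 = 5.09 μM/s.

5.09 μM/s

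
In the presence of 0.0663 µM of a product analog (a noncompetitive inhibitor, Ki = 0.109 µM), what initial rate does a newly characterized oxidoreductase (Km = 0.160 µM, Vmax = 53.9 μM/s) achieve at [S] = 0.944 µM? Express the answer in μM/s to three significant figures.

28.7 μM/s

α = 1 + [I]/Ki = 1 + 0.0663/0.109 = 1.608.
For a noncompetitive inhibitor, Vmax is reduced to Vmax/α while Km is unchanged: Km,app = 0.160 µM, Vmax,app = 33.5 μM/s.
v = Vmax,app·[S]/(Km,app + [S]) = 33.5 × 0.944/(0.160 + 0.944) = 28.7 μM/s.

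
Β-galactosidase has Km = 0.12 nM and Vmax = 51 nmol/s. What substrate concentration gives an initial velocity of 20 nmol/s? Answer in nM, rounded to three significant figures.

0.0774 nM

The required fractional saturation is v/Vmax = 20/51 = 0.3922.
Then [S]/(Km+[S]) = 0.3922 ⇒ [S] = 0.12 × 0.3922/(1 − 0.3922) = 0.0774 nM.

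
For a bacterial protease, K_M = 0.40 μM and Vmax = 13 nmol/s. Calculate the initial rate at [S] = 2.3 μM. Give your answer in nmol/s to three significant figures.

11.1 nmol/s

[S]/(Km+[S]) = 2.3/2.700 = 0.8519, the fractional saturation.
v = 0.8519 × Vmax = 0.8519 × 13 = 11.1 nmol/s.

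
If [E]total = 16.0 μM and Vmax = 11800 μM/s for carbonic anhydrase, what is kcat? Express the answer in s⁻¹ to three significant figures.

kcat = Vmax/[E]total = 11800 μM/s / 16.0 μM = 738 s⁻¹.

738 s⁻¹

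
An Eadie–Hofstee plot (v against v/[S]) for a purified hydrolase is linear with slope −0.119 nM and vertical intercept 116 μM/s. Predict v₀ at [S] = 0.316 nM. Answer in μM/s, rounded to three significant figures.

84.3 μM/s

In the Eadie–Hofstee form v = Vmax − Km·(v/[S]), the slope is −Km and the intercept is Vmax, so Km = 0.119 nM and Vmax = 116 μM/s.
v = 116 × 0.316/(0.119 + 0.316) = 84.3 μM/s.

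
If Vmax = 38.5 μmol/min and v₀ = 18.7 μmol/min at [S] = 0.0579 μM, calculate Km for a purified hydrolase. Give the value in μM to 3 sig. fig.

0.0613 μM

From v = Vmax[S]/(Km+[S]), Km = [S](Vmax − v)/v.
Km = 0.0579 × (38.5 − 18.7) / 18.7 = 1.146/18.7 = 0.0613 μM.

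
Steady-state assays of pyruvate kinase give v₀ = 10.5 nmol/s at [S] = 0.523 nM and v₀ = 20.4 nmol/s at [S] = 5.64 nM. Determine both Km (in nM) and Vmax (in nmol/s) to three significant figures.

Km = 0.601 nM; Vmax = 22.6 nmol/s

From v = Vmax[S]/(Km+[S]), each point gives Vmax = v(Km+[S])/[S].
Equating: 10.5(Km+0.523)/0.523 = 20.4(Km+5.64)/5.64.
20.08·Km + 10.5 = 3.617·Km + 20.4, so (20.08 − 3.617)·Km = 20.4 − 10.5.
Km = 9.900/16.46 = 0.601 nM; then Vmax = 10.5(0.601+0.523)/0.523 = 22.6 nmol/s.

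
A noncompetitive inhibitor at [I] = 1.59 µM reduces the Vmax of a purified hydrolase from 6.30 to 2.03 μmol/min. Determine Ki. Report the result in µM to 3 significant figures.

Noncompetitive: Vmax,app = Vmax/α with α = 1 + [I]/Ki.
α = Vmax/Vmax,app = 6.30/2.03 = 3.103.
Ki = [I]/(α − 1) = 1.59/2.103 = 0.756 µM.

0.756 µM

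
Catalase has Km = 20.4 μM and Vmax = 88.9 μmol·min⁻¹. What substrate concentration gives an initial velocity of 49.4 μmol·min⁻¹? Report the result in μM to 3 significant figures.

The required fractional saturation is v/Vmax = 49.4/88.9 = 0.5557.
Then [S]/(Km+[S]) = 0.5557 ⇒ [S] = 20.4 × 0.5557/(1 − 0.5557) = 25.5 μM.

25.5 μM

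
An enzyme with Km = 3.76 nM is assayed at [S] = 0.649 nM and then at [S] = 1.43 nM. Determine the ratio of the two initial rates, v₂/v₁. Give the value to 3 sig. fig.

Since Vmax cancels, v₂/v₁ = [S]₂(Km+[S]₁) / [S]₁(Km+[S]₂).
= 1.43×(3.76+0.649) / (0.649×(3.76+1.43)) = 6.305/3.368 = 1.87.

1.87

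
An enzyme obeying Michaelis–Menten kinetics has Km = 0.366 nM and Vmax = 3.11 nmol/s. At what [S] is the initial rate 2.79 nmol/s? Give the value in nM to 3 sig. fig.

3.19 nM

The required fractional saturation is v/Vmax = 2.79/3.11 = 0.8971.
Then [S]/(Km+[S]) = 0.8971 ⇒ [S] = 0.366 × 0.8971/(1 − 0.8971) = 3.19 nM.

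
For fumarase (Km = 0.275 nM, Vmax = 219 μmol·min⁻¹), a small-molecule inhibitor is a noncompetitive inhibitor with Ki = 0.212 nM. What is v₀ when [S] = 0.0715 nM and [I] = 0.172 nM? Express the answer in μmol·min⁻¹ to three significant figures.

24.9 μmol·min⁻¹

α = 1 + [I]/Ki = 1 + 0.172/0.212 = 1.811.
For a noncompetitive inhibitor, Vmax is reduced to Vmax/α while Km is unchanged: Km,app = 0.275 nM, Vmax,app = 121 μmol·min⁻¹.
v = Vmax,app·[S]/(Km,app + [S]) = 121 × 0.0715/(0.275 + 0.0715) = 24.9 μmol·min⁻¹.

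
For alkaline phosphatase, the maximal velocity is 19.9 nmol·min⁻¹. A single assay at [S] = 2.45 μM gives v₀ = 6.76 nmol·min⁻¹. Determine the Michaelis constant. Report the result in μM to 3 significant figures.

From v = Vmax[S]/(Km+[S]), Km = [S](Vmax − v)/v.
Km = 2.45 × (19.9 − 6.76) / 6.76 = 32.19/6.76 = 4.76 μM.

4.76 μM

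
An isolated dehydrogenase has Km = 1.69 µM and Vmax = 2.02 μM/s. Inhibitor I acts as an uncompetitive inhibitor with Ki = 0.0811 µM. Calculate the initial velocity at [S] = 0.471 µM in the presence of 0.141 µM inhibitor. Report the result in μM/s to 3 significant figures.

α = 1 + [I]/Ki = 1 + 0.141/0.0811 = 2.739.
For an uncompetitive inhibitor, both parameters are divided by α, giving Vmax/α and Km/α: Km,app = 0.617 µM, Vmax,app = 0.738 μM/s.
v = Vmax,app·[S]/(Km,app + [S]) = 0.738 × 0.471/(0.617 + 0.471) = 0.319 μM/s.

0.319 μM/s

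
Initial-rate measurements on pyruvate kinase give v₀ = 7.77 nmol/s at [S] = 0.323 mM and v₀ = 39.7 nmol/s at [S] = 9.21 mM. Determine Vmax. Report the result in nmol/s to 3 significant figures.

46.7 nmol/s

In reciprocal form, 1/v = (Km/Vmax)·(1/[S]) + 1/Vmax. The two points give (1/[S], 1/v) = (3.096, 0.1287) and (0.1086, 0.02519).
Slope = (0.1287 − 0.02519)/(3.096 − 0.1086) = 0.03465; intercept = 0.1287 − 0.03465×3.096 = 0.02143.
Vmax = 1/intercept = 46.7 nmol/s; Km = slope × Vmax = 0.03465 × 46.7 = 1.62 mM.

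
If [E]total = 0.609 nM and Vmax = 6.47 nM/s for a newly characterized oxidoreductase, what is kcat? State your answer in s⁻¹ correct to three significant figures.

kcat = Vmax/[E]total = 6.47 nM/s / 0.609 nM = 10.6 s⁻¹.

10.6 s⁻¹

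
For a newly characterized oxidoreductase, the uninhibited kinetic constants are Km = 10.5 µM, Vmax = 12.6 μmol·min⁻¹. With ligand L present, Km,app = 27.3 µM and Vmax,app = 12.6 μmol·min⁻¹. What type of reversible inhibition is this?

Km increases (10.5 → 27.3 µM) while Vmax is unchanged — the hallmark of competitive inhibition.

competitive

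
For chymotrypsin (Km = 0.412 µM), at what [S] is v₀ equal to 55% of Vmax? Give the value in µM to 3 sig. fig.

0.504 µM

v/Vmax = [S]/(Km+[S]) = 0.55, so [S] = Km·0.55/(1 − 0.55) = 0.412 × 1.222.
[S] = 0.504 µM.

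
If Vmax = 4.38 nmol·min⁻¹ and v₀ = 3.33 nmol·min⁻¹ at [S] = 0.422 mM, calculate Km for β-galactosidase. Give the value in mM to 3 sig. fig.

0.133 mM

v/Vmax = 3.33/4.38 = 0.7603 = [S]/(Km+[S]).
So Km + [S] = [S]/0.7603 = 0.5551 mM, giving Km = 0.5551 − 0.422 = 0.133 mM.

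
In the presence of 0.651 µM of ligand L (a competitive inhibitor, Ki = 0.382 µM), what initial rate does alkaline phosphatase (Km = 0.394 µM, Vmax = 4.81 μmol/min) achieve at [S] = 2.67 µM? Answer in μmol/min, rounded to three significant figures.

α = 1 + [I]/Ki = 1 + 0.651/0.382 = 2.704.
For a competitive inhibitor, Vmax is unchanged and the apparent Km becomes α·Km: Km,app = 1.07 µM, Vmax,app = 4.81 μmol/min.
v = Vmax,app·[S]/(Km,app + [S]) = 4.81 × 2.67/(1.07 + 2.67) = 3.44 μmol/min.

3.44 μmol/min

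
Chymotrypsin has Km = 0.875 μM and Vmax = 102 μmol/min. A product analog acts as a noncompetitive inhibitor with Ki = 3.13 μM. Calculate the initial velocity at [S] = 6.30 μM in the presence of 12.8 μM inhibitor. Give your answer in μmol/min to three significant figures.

17.6 μmol/min

With α = 1 + [I]/Ki = 1 + 12.8/3.13 = 5.089, the noncompetitive rate law is v = (Vmax/α)·[S] / (Km + [S]).
v = (102/5.089)×6.30 / (0.875 + 6.30) = 126.3/7.175 = 17.6 μmol/min.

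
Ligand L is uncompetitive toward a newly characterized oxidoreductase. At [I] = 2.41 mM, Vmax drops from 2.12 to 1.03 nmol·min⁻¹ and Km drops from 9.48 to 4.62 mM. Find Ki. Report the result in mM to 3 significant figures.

2.28 mM

Uncompetitive: Vmax,app = Vmax/α (and Km,app = Km/α) with α = 1 + [I]/Ki.
α = Vmax/Vmax,app = 2.12/1.03 = 2.058.
Ki = [I]/(α − 1) = 2.41/1.058 = 2.28 mM.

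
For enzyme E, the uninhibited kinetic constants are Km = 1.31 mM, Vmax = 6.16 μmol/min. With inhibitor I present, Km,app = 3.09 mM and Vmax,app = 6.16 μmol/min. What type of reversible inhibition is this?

competitive

Km increases (1.31 → 3.09 mM) while Vmax is unchanged — the hallmark of competitive inhibition.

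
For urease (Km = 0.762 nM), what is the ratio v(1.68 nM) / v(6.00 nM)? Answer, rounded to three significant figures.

0.775

Since Vmax cancels, v₂/v₁ = [S]₂(Km+[S]₁) / [S]₁(Km+[S]₂).
= 1.68×(0.762+6.00) / (6.00×(0.762+1.68)) = 11.36/14.65 = 0.775.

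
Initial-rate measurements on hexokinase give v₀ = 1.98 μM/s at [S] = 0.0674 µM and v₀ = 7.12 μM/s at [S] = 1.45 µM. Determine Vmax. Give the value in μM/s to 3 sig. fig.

In reciprocal form, 1/v = (Km/Vmax)·(1/[S]) + 1/Vmax. The two points give (1/[S], 1/v) = (14.84, 0.5051) and (0.6897, 0.1404).
Slope = (0.5051 − 0.1404)/(14.84 − 0.6897) = 0.02577; intercept = 0.5051 − 0.02577×14.84 = 0.1227.
Vmax = 1/intercept = 8.15 μM/s; Km = slope × Vmax = 0.02577 × 8.15 = 0.210 µM.

8.15 μM/s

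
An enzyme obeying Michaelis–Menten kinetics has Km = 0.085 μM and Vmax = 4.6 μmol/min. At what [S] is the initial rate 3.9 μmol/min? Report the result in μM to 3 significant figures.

The required fractional saturation is v/Vmax = 3.9/4.6 = 0.8478.
Then [S]/(Km+[S]) = 0.8478 ⇒ [S] = 0.085 × 0.8478/(1 − 0.8478) = 0.474 μM.

0.474 μM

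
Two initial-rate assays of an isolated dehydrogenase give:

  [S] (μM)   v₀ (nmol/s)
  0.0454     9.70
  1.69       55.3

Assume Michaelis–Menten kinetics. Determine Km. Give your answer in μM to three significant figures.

0.252 μM

In reciprocal form, 1/v = (Km/Vmax)·(1/[S]) + 1/Vmax. The two points give (1/[S], 1/v) = (22.03, 0.1031) and (0.5917, 0.01808).
Slope = (0.1031 − 0.01808)/(22.03 − 0.5917) = 0.003966; intercept = 0.1031 − 0.003966×22.03 = 0.01574.
Vmax = 1/intercept = 63.5 nmol/s; Km = slope × Vmax = 0.003966 × 63.5 = 0.252 μM.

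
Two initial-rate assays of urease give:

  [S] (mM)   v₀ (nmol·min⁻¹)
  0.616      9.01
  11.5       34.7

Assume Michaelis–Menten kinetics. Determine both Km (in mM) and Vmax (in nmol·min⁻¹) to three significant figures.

Km = 2.21 mM; Vmax = 41.4 nmol·min⁻¹

From v = Vmax[S]/(Km+[S]), each point gives Vmax = v(Km+[S])/[S].
Equating: 9.01(Km+0.616)/0.616 = 34.7(Km+11.5)/11.5.
14.63·Km + 9.01 = 3.017·Km + 34.7, so (14.63 − 3.017)·Km = 34.7 − 9.01.
Km = 25.69/11.61 = 2.21 mM; then Vmax = 9.01(2.21+0.616)/0.616 = 41.4 nmol·min⁻¹.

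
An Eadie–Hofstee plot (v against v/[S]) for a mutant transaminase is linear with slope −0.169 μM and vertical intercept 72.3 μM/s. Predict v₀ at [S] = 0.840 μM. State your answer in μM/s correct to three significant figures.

In the Eadie–Hofstee form v = Vmax − Km·(v/[S]), the slope is −Km and the intercept is Vmax, so Km = 0.169 μM and Vmax = 72.3 μM/s.
v = 72.3 × 0.840/(0.169 + 0.840) = 60.2 μM/s.

60.2 μM/s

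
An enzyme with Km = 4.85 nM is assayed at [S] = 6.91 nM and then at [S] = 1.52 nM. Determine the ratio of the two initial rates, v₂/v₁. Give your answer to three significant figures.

0.406

Since Vmax cancels, v₂/v₁ = [S]₂(Km+[S]₁) / [S]₁(Km+[S]₂).
= 1.52×(4.85+6.91) / (6.91×(4.85+1.52)) = 17.88/44.02 = 0.406.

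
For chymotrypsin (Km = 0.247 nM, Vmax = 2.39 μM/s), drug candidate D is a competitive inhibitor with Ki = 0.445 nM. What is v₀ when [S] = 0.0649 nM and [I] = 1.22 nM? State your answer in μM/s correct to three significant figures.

0.157 μM/s

With α = 1 + [I]/Ki = 1 + 1.22/0.445 = 3.742, the competitive rate law is v = Vmax[S] / (αKm + [S]).
v = 2.39×0.0649 / (3.742×0.247 + 0.0649) = 0.1551/0.9891 = 0.157 μM/s.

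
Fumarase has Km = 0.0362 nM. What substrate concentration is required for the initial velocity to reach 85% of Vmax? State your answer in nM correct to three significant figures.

0.205 nM

v/Vmax = [S]/(Km+[S]) = 0.85, so [S] = Km·0.85/(1 − 0.85) = 0.0362 × 5.667.
[S] = 0.205 nM.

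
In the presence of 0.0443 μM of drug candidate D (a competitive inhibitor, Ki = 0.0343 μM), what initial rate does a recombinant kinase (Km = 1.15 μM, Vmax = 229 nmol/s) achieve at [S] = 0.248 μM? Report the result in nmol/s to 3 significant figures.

α = 1 + [I]/Ki = 1 + 0.0443/0.0343 = 2.292.
For a competitive inhibitor, Vmax is unchanged and the apparent Km becomes α·Km: Km,app = 2.64 μM, Vmax,app = 229 nmol/s.
v = Vmax,app·[S]/(Km,app + [S]) = 229 × 0.248/(2.64 + 0.248) = 19.7 nmol/s.

19.7 nmol/s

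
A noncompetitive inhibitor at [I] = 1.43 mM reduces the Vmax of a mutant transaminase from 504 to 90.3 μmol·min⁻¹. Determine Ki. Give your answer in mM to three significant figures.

Noncompetitive: Vmax,app = Vmax/α with α = 1 + [I]/Ki.
α = Vmax/Vmax,app = 504/90.3 = 5.581.
Since α = 1 + [I]/Ki, [I]/Ki = 5.581 − 1 = 4.581 and Ki = 1.43/4.581 = 0.312 mM.

0.312 mM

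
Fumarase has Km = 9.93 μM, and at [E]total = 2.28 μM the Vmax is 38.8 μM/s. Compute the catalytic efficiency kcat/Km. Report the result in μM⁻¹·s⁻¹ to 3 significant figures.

1.71 μM⁻¹·s⁻¹

kcat = Vmax/[E]total = 38.8/2.28 = 17.0 s⁻¹.
kcat/Km = 17.0/9.93 = 1.71 μM⁻¹·s⁻¹.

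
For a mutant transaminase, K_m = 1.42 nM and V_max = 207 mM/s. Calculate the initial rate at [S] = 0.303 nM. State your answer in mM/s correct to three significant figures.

v = Vmax·[S]/(Km + [S]) = 207 × 0.303 / (1.42 + 0.303)
  = 62.72 / 1.723 = 36.4 mM/s.

36.4 mM/s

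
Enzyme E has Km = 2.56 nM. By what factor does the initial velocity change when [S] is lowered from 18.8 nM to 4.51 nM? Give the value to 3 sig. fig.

The fractional saturations are [S]/(Km+[S]) = 18.8/21.36 = 0.8801 and 4.51/7.070 = 0.6379.
v₂/v₁ is just their ratio: 0.6379/0.8801 = 0.725.

0.725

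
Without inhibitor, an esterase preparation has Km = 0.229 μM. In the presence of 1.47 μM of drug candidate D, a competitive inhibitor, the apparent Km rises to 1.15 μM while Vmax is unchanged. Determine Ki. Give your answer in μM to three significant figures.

Competitive: Km,app = α·Km with α = 1 + [I]/Ki.
α = Km,app/Km = 1.15/0.229 = 5.022.
Since α = 1 + [I]/Ki, [I]/Ki = 5.022 − 1 = 4.022 and Ki = 1.47/4.022 = 0.366 μM.

0.366 μM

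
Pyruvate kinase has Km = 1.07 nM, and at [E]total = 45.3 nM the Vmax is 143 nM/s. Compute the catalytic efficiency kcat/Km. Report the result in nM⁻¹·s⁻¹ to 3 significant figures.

kcat = Vmax/[E]total = 143/45.3 = 3.16 s⁻¹.
kcat/Km = 3.16/1.07 = 2.95 nM⁻¹·s⁻¹.

2.95 nM⁻¹·s⁻¹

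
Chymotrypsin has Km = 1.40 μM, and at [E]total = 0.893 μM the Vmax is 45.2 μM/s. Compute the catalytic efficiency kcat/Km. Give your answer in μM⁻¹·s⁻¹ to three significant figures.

36.2 μM⁻¹·s⁻¹

kcat = Vmax/[E]total = 45.2/0.893 = 50.6 s⁻¹.
kcat/Km = 50.6/1.40 = 36.2 μM⁻¹·s⁻¹.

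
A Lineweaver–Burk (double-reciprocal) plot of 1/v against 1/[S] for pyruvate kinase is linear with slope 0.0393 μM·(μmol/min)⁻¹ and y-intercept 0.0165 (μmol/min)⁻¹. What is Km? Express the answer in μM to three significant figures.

y-intercept = 1/Vmax ⇒ Vmax = 60.6 μmol/min; slope = Km/Vmax ⇒ Km = slope × Vmax.
Km = 0.0393 × 60.6 = 2.38 μM.

2.38 μM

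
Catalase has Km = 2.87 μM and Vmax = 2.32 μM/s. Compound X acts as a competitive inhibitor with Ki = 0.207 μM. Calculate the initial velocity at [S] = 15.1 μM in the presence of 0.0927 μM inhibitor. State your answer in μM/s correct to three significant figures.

With α = 1 + [I]/Ki = 1 + 0.0927/0.207 = 1.448, the competitive rate law is v = Vmax[S] / (αKm + [S]).
v = 2.32×15.1 / (1.448×2.87 + 15.1) = 35.03/19.26 = 1.82 μM/s.

1.82 μM/s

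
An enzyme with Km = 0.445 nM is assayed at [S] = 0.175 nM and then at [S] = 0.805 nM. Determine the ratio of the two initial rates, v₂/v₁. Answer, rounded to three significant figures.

2.28

Since Vmax cancels, v₂/v₁ = [S]₂(Km+[S]₁) / [S]₁(Km+[S]₂).
= 0.805×(0.445+0.175) / (0.175×(0.445+0.805)) = 0.4991/0.2188 = 2.28.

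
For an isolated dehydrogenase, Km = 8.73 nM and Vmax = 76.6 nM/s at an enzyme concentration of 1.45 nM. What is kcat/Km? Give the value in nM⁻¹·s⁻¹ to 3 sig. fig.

kcat = Vmax/[E]total = 76.6/1.45 = 52.8 s⁻¹.
kcat/Km = 52.8/8.73 = 6.05 nM⁻¹·s⁻¹.

6.05 nM⁻¹·s⁻¹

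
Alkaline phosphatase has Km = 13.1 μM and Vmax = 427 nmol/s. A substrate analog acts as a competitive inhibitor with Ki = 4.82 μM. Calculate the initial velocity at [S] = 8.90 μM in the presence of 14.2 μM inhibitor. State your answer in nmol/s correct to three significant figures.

α = 1 + [I]/Ki = 1 + 14.2/4.82 = 3.946.
For a competitive inhibitor, Vmax is unchanged and the apparent Km becomes α·Km: Km,app = 51.7 μM, Vmax,app = 427 nmol/s.
v = Vmax,app·[S]/(Km,app + [S]) = 427 × 8.90/(51.7 + 8.90) = 62.7 nmol/s.

62.7 nmol/s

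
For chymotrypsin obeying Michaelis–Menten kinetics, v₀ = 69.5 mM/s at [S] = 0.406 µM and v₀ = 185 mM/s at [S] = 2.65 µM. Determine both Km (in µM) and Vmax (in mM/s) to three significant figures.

From v = Vmax[S]/(Km+[S]), each point gives Vmax = v(Km+[S])/[S].
Equating: 69.5(Km+0.406)/0.406 = 185(Km+2.65)/2.65.
171.2·Km + 69.5 = 69.81·Km + 185, so (171.2 − 69.81)·Km = 185 − 69.5.
Km = 115.5/101.4 = 1.14 µM; then Vmax = 69.5(1.14+0.406)/0.406 = 265 mM/s.

Km = 1.14 µM; Vmax = 265 mM/s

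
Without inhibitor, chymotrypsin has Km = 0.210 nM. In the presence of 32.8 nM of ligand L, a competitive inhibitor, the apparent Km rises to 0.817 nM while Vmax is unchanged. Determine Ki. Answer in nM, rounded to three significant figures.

Competitive: Km,app = α·Km with α = 1 + [I]/Ki.
α = Km,app/Km = 0.817/0.210 = 3.890.
Since α = 1 + [I]/Ki, [I]/Ki = 3.890 − 1 = 2.890 and Ki = 32.8/2.890 = 11.3 nM.

11.3 nM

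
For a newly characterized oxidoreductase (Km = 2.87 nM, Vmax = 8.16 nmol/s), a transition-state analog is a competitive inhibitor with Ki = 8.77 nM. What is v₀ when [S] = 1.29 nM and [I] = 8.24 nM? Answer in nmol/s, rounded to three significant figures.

α = 1 + [I]/Ki = 1 + 8.24/8.77 = 1.940.
For a competitive inhibitor, Vmax is unchanged and the apparent Km becomes α·Km: Km,app = 5.57 nM, Vmax,app = 8.16 nmol/s.
v = Vmax,app·[S]/(Km,app + [S]) = 8.16 × 1.29/(5.57 + 1.29) = 1.54 nmol/s.

1.54 nmol/s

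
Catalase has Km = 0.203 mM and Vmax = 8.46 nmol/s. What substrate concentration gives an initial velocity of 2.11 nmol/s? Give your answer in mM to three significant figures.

0.0675 mM

Rearranging v = Vmax[S]/(Km+[S]) gives [S] = Km·v/(Vmax − v).
[S] = 0.203 × 2.11 / (8.46 − 2.11) = 0.4283/6.350 = 0.0675 mM.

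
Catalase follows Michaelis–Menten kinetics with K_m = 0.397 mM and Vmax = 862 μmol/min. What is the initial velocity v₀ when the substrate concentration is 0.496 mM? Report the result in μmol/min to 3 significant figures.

v = Vmax·[S]/(Km + [S]) = 862 × 0.496 / (0.397 + 0.496)
  = 427.6 / 0.8930 = 479 μmol/min.

479 μmol/min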